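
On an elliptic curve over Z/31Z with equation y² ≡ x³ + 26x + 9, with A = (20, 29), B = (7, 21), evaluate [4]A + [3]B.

First 4A:
Repeated addition: build up to 4A.
2A: tangent at (20, 29): λ = (3·20² + 26)/(2·29) ≡ 17/27. 27⁻¹ ≡ 23 (mod 31) since 27·23 = 621 ≡ 1, so λ ≡ 17·23 ≡ 19.
  x = λ² - 20 - 20 = 361 - 40 ≡ 11; y = λ·(20 - 11) - 29 ≡ 18. → (11, 18)
3A: (11, 18) + (20, 29). λ = (29 - 18)/(20 - 11) ≡ 11/9 mod 31. 9⁻¹ ≡ 7 (mod 31), so λ ≡ 15.
  x = λ² - 11 - 20 = 225 - 31 ≡ 8; y = λ·(11 - 8) - 18 ≡ 27. → (8, 27)
4A: (8, 27) + (20, 29). λ = (29 - 27)/(20 - 8) ≡ 2/12 mod 31. 12⁻¹ ≡ 13 (mod 31), so λ ≡ 26.
  x = λ² - 8 - 20 = 676 - 28 ≡ 28; y = λ·(8 - 28) - 27 ≡ 11. → (28, 11)
4A = (28, 11).
Next 3B:
Repeated addition: build up to 3B.
2B: tangent at (7, 21): λ = (3·7² + 26)/(2·21) ≡ 18/11. 11⁻¹ ≡ 17 (mod 31), so λ ≡ 18·17 ≡ 27.
  x = λ² - 7 - 7 = 729 - 14 ≡ 2; y = λ·(7 - 2) - 21 ≡ 21. → (2, 21)
3B: (2, 21) + (7, 21). λ = (21 - 21)/(7 - 2) ≡ 0/5 mod 31. 5⁻¹ ≡ 25 (mod 31), so λ ≡ 0.
  x = λ² - 2 - 7 = 0 - 9 ≡ 22; y = λ·(2 - 22) - 21 ≡ 10. → (22, 10)
3B = (22, 10).
Finally 4A + 3B:
(28, 11) + (22, 10). λ = (10 - 11)/(22 - 28) ≡ 30/25 mod 31. 25⁻¹ ≡ 5 (mod 31), so λ ≡ 26.
  x = λ² - 28 - 22 = 676 - 50 ≡ 6; y = λ·(28 - 6) - 11 ≡ 3. → (6, 3)

(6, 3)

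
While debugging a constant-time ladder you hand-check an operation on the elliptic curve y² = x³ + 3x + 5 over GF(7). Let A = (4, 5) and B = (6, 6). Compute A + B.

(6, 1)

(4, 5) + (6, 6). λ = (6 - 5)/(6 - 4) ≡ 1/2 mod 7. 2⁻¹ ≡ 4 (mod 7) since 2·4 = 8 ≡ 1, so λ ≡ 4.
  x = λ² - 4 - 6 = 16 - 10 ≡ 6; y = λ·(4 - 6) - 5 ≡ 1. → (6, 1)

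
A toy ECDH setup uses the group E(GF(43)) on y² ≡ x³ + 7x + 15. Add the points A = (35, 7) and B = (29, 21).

(35, 7) + (29, 21). λ = (21 - 7)/(29 - 35) ≡ 14/37 mod 43. 37⁻¹ ≡ 7 (mod 43), so λ ≡ 12.
  x = λ² - 35 - 29 = 144 - 64 ≡ 37; y = λ·(35 - 37) - 7 ≡ 12. → (37, 12)

(37, 12)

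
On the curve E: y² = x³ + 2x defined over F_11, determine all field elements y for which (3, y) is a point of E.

0

x³ + 2x + 0 = 33 ≡ 0 (mod 11).
Only y = 0 satisfies y² ≡ 0.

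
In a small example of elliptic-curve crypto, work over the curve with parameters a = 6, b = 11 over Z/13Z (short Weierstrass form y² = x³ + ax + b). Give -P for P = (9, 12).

-(9, 12) = (9, -12 mod 13) = (9, 1).

(9, 1)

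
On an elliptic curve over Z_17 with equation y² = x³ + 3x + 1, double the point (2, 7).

tangent at (2, 7): λ = (3·2² + 3)/(2·7) ≡ 15/14. 14⁻¹ ≡ 11 (mod 17), so λ ≡ 15·11 ≡ 12.
  x = λ² - 2 - 2 = 144 - 4 ≡ 4; y = λ·(2 - 4) - 7 ≡ 3. → (4, 3)

(4, 3)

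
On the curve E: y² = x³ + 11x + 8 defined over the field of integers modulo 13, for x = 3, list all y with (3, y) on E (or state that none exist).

x³ + 11x + 8 = 68 ≡ 3 (mod 13).
Square roots of 3 mod 13: 4 and 9 (since 4² = 16 ≡ 3).

4, 9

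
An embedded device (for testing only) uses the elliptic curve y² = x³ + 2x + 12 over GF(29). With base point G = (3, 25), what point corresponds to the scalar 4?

Repeated addition: build up to 4G.
2G: tangent at (3, 25): λ = (3·3² + 2)/(2·25) ≡ 0/21. 21⁻¹ ≡ 18 (mod 29), so λ ≡ 0·18 ≡ 0.
  x = λ² - 3 - 3 = 0 - 6 ≡ 23; y = λ·(3 - 23) - 25 ≡ 4. → (23, 4)
3G: (23, 4) + (3, 25). λ = (25 - 4)/(3 - 23) ≡ 21/9 mod 29. 9⁻¹ ≡ 13 (mod 29) since 9·13 = 117 ≡ 1, so λ ≡ 12.
  x = λ² - 23 - 3 = 144 - 26 ≡ 2; y = λ·(23 - 2) - 4 ≡ 16. → (2, 16)
4G: (2, 16) + (3, 25). λ = (25 - 16)/(3 - 2) ≡ 9/1 mod 29. 1⁻¹ ≡ 1 (mod 29), so λ ≡ 9.
  x = λ² - 2 - 3 = 81 - 5 ≡ 18; y = λ·(2 - 18) - 16 ≡ 14. → (18, 14)

(18, 14)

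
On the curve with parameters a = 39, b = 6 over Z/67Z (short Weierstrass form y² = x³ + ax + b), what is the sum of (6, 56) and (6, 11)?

The two points share x = 6 and their y-coordinates satisfy 56 + 11 ≡ 0 (mod 67), so they are inverses. Their sum is ∞.

O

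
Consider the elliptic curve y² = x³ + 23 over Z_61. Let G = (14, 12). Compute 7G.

(42, 22)

Double-and-add on 7 = (111)₂. Start with G = (14, 12) for the leading 1-bit.
double: tangent at (14, 12): λ = (3·14² + 0)/(2·12) ≡ 39/24. 24⁻¹ ≡ 28 (mod 61) since 24·28 = 672 ≡ 1, so λ ≡ 39·28 ≡ 55.
  x = λ² - 14 - 14 = 3025 - 28 ≡ 8; y = λ·(14 - 8) - 12 ≡ 13. → (8, 13)
add G: (8, 13) + (14, 12). λ = (12 - 13)/(14 - 8) ≡ 60/6 mod 61. 6⁻¹ ≡ 51 (mod 61), so λ ≡ 10.
  x = λ² - 8 - 14 = 100 - 22 ≡ 17; y = λ·(8 - 17) - 13 ≡ 19. → (17, 19)
double: tangent at (17, 19): λ = (3·17² + 0)/(2·19) ≡ 13/38. 38⁻¹ ≡ 53 (mod 61), so λ ≡ 13·53 ≡ 18.
  x = λ² - 17 - 17 = 324 - 34 ≡ 46; y = λ·(17 - 46) - 19 ≡ 8. → (46, 8)
add G: (46, 8) + (14, 12). λ = (12 - 8)/(14 - 46) ≡ 4/29 mod 61. 29⁻¹ ≡ 40 (mod 61), so λ ≡ 38.
  x = λ² - 46 - 14 = 1444 - 60 ≡ 42; y = λ·(46 - 42) - 8 ≡ 22. → (42, 22)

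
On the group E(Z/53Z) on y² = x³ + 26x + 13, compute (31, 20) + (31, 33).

The two points share x = 31 and their y-coordinates satisfy 20 + 33 ≡ 0 (mod 53), so they are inverses. Their sum is O.

O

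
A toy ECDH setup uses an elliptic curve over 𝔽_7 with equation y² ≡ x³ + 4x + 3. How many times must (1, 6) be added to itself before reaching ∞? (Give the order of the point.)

2P: tangent at (1, 6): λ = (3·1² + 4)/(2·6) ≡ 0/5. 5⁻¹ ≡ 3 (mod 7), so λ ≡ 0·3 ≡ 0.
  x = λ² - 1 - 1 = 0 - 2 ≡ 5; y = λ·(1 - 5) - 6 ≡ 1. → (5, 1)
3P: (5, 1) + (1, 6). λ = (6 - 1)/(1 - 5) ≡ 5/3 mod 7. 3⁻¹ ≡ 5 (mod 7), so λ ≡ 4.
  x = λ² - 5 - 1 = 16 - 6 ≡ 3; y = λ·(5 - 3) - 1 ≡ 0. → (3, 0)
4P: (3, 0) + (1, 6). λ = (6 - 0)/(1 - 3) ≡ 6/5 mod 7. 5⁻¹ ≡ 3 (mod 7) since 5·3 = 15 ≡ 1, so λ ≡ 4.
  x = λ² - 3 - 1 = 16 - 4 ≡ 5; y = λ·(3 - 5) - 0 ≡ 6. → (5, 6)
5P: (5, 6) + (1, 6). λ = (6 - 6)/(1 - 5) ≡ 0/3 mod 7. 3⁻¹ ≡ 5 (mod 7), so λ ≡ 0.
  x = λ² - 5 - 1 = 0 - 6 ≡ 1; y = λ·(5 - 1) - 6 ≡ 1. → (1, 1)
6P: (1, 1) + (1, 6): same x and y₁ ≡ -y₂, so the sum is ∞.
6P = ∞, so the order is 6.

6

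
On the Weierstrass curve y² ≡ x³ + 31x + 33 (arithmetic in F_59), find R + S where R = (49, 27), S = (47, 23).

(49, 27) + (47, 23). λ = (23 - 27)/(47 - 49) ≡ 55/57 mod 59. 57⁻¹ ≡ 29 (mod 59), so λ ≡ 2.
  x = λ² - 49 - 47 = 4 - 96 ≡ 26; y = λ·(49 - 26) - 27 ≡ 19. → (26, 19)

(26, 19)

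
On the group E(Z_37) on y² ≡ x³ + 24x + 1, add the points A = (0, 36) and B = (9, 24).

(0, 36) + (9, 24). λ = (24 - 36)/(9 - 0) ≡ 25/9 mod 37. 9⁻¹ ≡ 33 (mod 37), so λ ≡ 11.
  x = λ² - 0 - 9 = 121 - 9 ≡ 1; y = λ·(0 - 1) - 36 ≡ 27. → (1, 27)

(1, 27)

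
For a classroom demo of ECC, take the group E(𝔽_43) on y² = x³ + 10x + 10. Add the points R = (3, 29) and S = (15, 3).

(7, 37)

(3, 29) + (15, 3). λ = (3 - 29)/(15 - 3) ≡ 17/12 mod 43. 12⁻¹ ≡ 18 (mod 43), so λ ≡ 5.
  x = λ² - 3 - 15 = 25 - 18 ≡ 7; y = λ·(3 - 7) - 29 ≡ 37. → (7, 37)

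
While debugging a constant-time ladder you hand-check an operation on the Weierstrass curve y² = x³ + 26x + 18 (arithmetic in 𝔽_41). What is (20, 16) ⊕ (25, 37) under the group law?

(20, 16) + (25, 37). λ = (37 - 16)/(25 - 20) ≡ 21/5 mod 41. 5⁻¹ ≡ 33 (mod 41), so λ ≡ 37.
  x = λ² - 20 - 25 = 1369 - 45 ≡ 12; y = λ·(20 - 12) - 16 ≡ 34. → (12, 34)

(12, 34)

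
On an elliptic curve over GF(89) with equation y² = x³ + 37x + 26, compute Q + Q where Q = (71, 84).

tangent at (71, 84): λ = (3·71² + 37)/(2·84) ≡ 30/79. 79⁻¹ ≡ 80 (mod 89), so λ ≡ 30·80 ≡ 86.
  x = λ² - 71 - 71 = 7396 - 142 ≡ 45; y = λ·(71 - 45) - 84 ≡ 16. → (45, 16)

(45, 16)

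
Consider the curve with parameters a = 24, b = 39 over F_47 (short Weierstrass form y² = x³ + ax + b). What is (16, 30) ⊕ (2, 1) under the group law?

(16, 30) + (2, 1). λ = (1 - 30)/(2 - 16) ≡ 18/33 mod 47. 33⁻¹ ≡ 10 (mod 47) since 33·10 = 330 ≡ 1, so λ ≡ 39.
  x = λ² - 16 - 2 = 1521 - 18 ≡ 46; y = λ·(16 - 46) - 30 ≡ 22. → (46, 22)

(46, 22)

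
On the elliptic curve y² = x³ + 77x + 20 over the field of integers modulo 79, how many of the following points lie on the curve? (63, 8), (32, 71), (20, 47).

(63, 8): 8² ≡ 64, rhs ≡ 64 → on.
(32, 71): 71² ≡ 64, rhs ≡ 18 → off.
(20, 47): 47² ≡ 76, rhs ≡ 1 → off.

1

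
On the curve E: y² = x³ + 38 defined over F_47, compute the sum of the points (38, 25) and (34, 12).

(38, 25) + (34, 12). λ = (12 - 25)/(34 - 38) ≡ 34/43 mod 47. 43⁻¹ ≡ 35 (mod 47) since 43·35 = 1505 ≡ 1, so λ ≡ 15.
  x = λ² - 38 - 34 = 225 - 72 ≡ 12; y = λ·(38 - 12) - 25 ≡ 36. → (12, 36)

(12, 36)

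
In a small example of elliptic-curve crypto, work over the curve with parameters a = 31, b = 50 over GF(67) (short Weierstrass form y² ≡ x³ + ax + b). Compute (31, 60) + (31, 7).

The two points share x = 31 and their y-coordinates satisfy 60 + 7 ≡ 0 (mod 67), so they are inverses. Their sum is O.

O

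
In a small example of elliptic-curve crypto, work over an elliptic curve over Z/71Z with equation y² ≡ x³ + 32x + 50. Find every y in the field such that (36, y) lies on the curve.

2, 69

x³ + 32x + 50 = 47858 ≡ 4 (mod 71).
Square roots of 4 mod 71: 2 and 69 (since 2² = 4 ≡ 4).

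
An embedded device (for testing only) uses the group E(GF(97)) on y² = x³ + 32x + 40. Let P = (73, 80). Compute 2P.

(72, 28)

tangent at (73, 80): λ = (3·73² + 32)/(2·80) ≡ 14/63. 63⁻¹ ≡ 77 (mod 97), so λ ≡ 14·77 ≡ 11.
  x = λ² - 73 - 73 = 121 - 146 ≡ 72; y = λ·(73 - 72) - 80 ≡ 28. → (72, 28)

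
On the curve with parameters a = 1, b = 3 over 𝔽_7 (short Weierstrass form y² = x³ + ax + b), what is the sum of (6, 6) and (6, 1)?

The two points share x = 6 and their y-coordinates satisfy 6 + 1 ≡ 0 (mod 7), so they are inverses. Their sum is ∞.

O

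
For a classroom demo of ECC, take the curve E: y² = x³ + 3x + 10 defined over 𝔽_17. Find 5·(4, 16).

Write P = (4, 16).
Double-and-add on 5 = (101)₂. Start with P = (4, 16) for the leading 1-bit.
double: tangent at (4, 16): λ = (3·4² + 3)/(2·16) ≡ 0/15. 15⁻¹ ≡ 8 (mod 17), so λ ≡ 0·8 ≡ 0.
  x = λ² - 4 - 4 = 0 - 8 ≡ 9; y = λ·(4 - 9) - 16 ≡ 1. → (9, 1)
double: tangent at (9, 1): λ = (3·9² + 3)/(2·1) ≡ 8/2. 2⁻¹ ≡ 9 (mod 17), so λ ≡ 8·9 ≡ 4.
  x = λ² - 9 - 9 = 16 - 18 ≡ 15; y = λ·(9 - 15) - 1 ≡ 9. → (15, 9)
add P: (15, 9) + (4, 16). λ = (16 - 9)/(4 - 15) ≡ 7/6 mod 17. 6⁻¹ ≡ 3 (mod 17) since 6·3 = 18 ≡ 1, so λ ≡ 4.
  x = λ² - 15 - 4 = 16 - 19 ≡ 14; y = λ·(15 - 14) - 9 ≡ 12. → (14, 12)

(14, 12)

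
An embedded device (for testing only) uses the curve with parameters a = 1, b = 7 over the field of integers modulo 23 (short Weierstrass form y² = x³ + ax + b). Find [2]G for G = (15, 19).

(9, 3)

tangent at (15, 19): λ = (3·15² + 1)/(2·19) ≡ 9/15. 15⁻¹ ≡ 20 (mod 23), so λ ≡ 9·20 ≡ 19.
  x = λ² - 15 - 15 = 361 - 30 ≡ 9; y = λ·(15 - 9) - 19 ≡ 3. → (9, 3)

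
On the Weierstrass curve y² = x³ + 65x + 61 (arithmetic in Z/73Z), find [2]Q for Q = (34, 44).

(60, 42)

tangent at (34, 44): λ = (3·34² + 65)/(2·44) ≡ 29/15. 15⁻¹ ≡ 39 (mod 73) since 15·39 = 585 ≡ 1, so λ ≡ 29·39 ≡ 36.
  x = λ² - 34 - 34 = 1296 - 68 ≡ 60; y = λ·(34 - 60) - 44 ≡ 42. → (60, 42)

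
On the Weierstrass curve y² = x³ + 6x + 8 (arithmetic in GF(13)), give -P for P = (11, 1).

(11, 12)

-(11, 1) = (11, -1 mod 13) = (11, 12).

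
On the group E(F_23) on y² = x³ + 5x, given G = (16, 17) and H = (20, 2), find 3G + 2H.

(1, 12)

First 3G:
Repeated addition: build up to 3G.
2G: tangent at (16, 17): λ = (3·16² + 5)/(2·17) ≡ 14/11. 11⁻¹ ≡ 21 (mod 23) since 11·21 = 231 ≡ 1, so λ ≡ 14·21 ≡ 18.
  x = λ² - 16 - 16 = 324 - 32 ≡ 16; y = λ·(16 - 16) - 17 ≡ 6. → (16, 6)
3G: (16, 6) + (16, 17): same x and y₁ ≡ -y₂, so the sum is O.
3G = O.
Next 2H:
Repeated addition: build up to 2H.
2H: tangent at (20, 2): λ = (3·20² + 5)/(2·2) ≡ 9/4. 4⁻¹ ≡ 6 (mod 23), so λ ≡ 9·6 ≡ 8.
  x = λ² - 20 - 20 = 64 - 40 ≡ 1; y = λ·(20 - 1) - 2 ≡ 12. → (1, 12)
2H = (1, 12).
Finally 3G + 2H:
O + (1, 12) = (1, 12) (identity).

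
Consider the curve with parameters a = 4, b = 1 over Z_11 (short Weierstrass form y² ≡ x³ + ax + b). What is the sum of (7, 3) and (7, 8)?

The two points share x = 7 and their y-coordinates satisfy 3 + 8 ≡ 0 (mod 11), so they are inverses. Their sum is O.

O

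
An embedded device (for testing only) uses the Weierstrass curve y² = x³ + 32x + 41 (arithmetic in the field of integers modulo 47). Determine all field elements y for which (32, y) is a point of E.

none

x³ + 32x + 41 = 33833 ≡ 40 (mod 47).
40 is a non-residue mod 47; no y exists.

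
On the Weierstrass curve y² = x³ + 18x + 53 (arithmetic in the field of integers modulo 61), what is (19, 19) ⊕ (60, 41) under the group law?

(7, 41)

(19, 19) + (60, 41). λ = (41 - 19)/(60 - 19) ≡ 22/41 mod 61. 41⁻¹ ≡ 3 (mod 61), so λ ≡ 5.
  x = λ² - 19 - 60 = 25 - 79 ≡ 7; y = λ·(19 - 7) - 19 ≡ 41. → (7, 41)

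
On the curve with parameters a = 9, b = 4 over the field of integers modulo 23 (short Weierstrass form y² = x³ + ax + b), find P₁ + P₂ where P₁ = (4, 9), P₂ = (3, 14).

(4, 9) + (3, 14). λ = (14 - 9)/(3 - 4) ≡ 5/22 mod 23. 22⁻¹ ≡ 22 (mod 23) since 22·22 = 484 ≡ 1, so λ ≡ 18.
  x = λ² - 4 - 3 = 324 - 7 ≡ 18; y = λ·(4 - 18) - 9 ≡ 15. → (18, 15)

(18, 15)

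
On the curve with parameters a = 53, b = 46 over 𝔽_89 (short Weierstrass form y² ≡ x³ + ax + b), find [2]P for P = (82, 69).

(39, 72)

tangent at (82, 69): λ = (3·82² + 53)/(2·69) ≡ 22/49. 49⁻¹ ≡ 20 (mod 89) since 49·20 = 980 ≡ 1, so λ ≡ 22·20 ≡ 84.
  x = λ² - 82 - 82 = 7056 - 164 ≡ 39; y = λ·(82 - 39) - 69 ≡ 72. → (39, 72)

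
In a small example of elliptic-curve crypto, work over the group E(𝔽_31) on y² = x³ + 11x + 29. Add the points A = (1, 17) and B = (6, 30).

(1, 17) + (6, 30). λ = (30 - 17)/(6 - 1) ≡ 13/5 mod 31. 5⁻¹ ≡ 25 (mod 31), so λ ≡ 15.
  x = λ² - 1 - 6 = 225 - 7 ≡ 1; y = λ·(1 - 1) - 17 ≡ 14. → (1, 14)

(1, 14)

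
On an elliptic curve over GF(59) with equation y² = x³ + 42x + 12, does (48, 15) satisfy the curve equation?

y² = 15² ≡ 48; x³ + 42x + 12 = 112620 ≡ 48 (mod 59). 48 = 48.

yes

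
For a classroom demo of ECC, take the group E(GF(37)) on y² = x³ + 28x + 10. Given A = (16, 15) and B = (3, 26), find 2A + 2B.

(30, 27)

First 2A:
Repeated addition: build up to 2A.
2A: tangent at (16, 15): λ = (3·16² + 28)/(2·15) ≡ 19/30. 30⁻¹ ≡ 21 (mod 37), so λ ≡ 19·21 ≡ 29.
  x = λ² - 16 - 16 = 841 - 32 ≡ 32; y = λ·(16 - 32) - 15 ≡ 2. → (32, 2)
2A = (32, 2).
Next 2B:
Repeated addition: build up to 2B.
2B: tangent at (3, 26): λ = (3·3² + 28)/(2·26) ≡ 18/15. 15⁻¹ ≡ 5 (mod 37) since 15·5 = 75 ≡ 1, so λ ≡ 18·5 ≡ 16.
  x = λ² - 3 - 3 = 256 - 6 ≡ 28; y = λ·(3 - 28) - 26 ≡ 18. → (28, 18)
2B = (28, 18).
Finally 2A + 2B:
(32, 2) + (28, 18). λ = (18 - 2)/(28 - 32) ≡ 16/33 mod 37. 33⁻¹ ≡ 9 (mod 37), so λ ≡ 33.
  x = λ² - 32 - 28 = 1089 - 60 ≡ 30; y = λ·(32 - 30) - 2 ≡ 27. → (30, 27)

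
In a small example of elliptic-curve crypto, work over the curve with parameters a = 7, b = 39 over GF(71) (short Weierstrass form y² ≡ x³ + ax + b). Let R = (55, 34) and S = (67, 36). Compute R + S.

(22, 7)

(55, 34) + (67, 36). λ = (36 - 34)/(67 - 55) ≡ 2/12 mod 71. 12⁻¹ ≡ 6 (mod 71), so λ ≡ 12.
  x = λ² - 55 - 67 = 144 - 122 ≡ 22; y = λ·(55 - 22) - 34 ≡ 7. → (22, 7)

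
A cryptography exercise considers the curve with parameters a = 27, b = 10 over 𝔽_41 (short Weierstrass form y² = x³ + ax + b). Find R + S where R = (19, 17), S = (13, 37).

(11, 11)

(19, 17) + (13, 37). λ = (37 - 17)/(13 - 19) ≡ 20/35 mod 41. 35⁻¹ ≡ 34 (mod 41) since 35·34 = 1190 ≡ 1, so λ ≡ 24.
  x = λ² - 19 - 13 = 576 - 32 ≡ 11; y = λ·(19 - 11) - 17 ≡ 11. → (11, 11)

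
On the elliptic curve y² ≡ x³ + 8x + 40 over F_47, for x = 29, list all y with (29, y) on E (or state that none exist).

none

x³ + 8x + 40 = 24661 ≡ 33 (mod 47).
33 is a non-residue mod 47; no y exists.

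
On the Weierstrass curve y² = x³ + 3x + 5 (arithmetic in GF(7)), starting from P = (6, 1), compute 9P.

Repeated addition: build up to 9P.
2P: tangent at (6, 1): λ = (3·6² + 3)/(2·1) ≡ 6/2. 2⁻¹ ≡ 4 (mod 7), so λ ≡ 6·4 ≡ 3.
  x = λ² - 6 - 6 = 9 - 12 ≡ 4; y = λ·(6 - 4) - 1 ≡ 5. → (4, 5)
3P: (4, 5) + (6, 1). λ = (1 - 5)/(6 - 4) ≡ 3/2 mod 7. 2⁻¹ ≡ 4 (mod 7) since 2·4 = 8 ≡ 1, so λ ≡ 5.
  x = λ² - 4 - 6 = 25 - 10 ≡ 1; y = λ·(4 - 1) - 5 ≡ 3. → (1, 3)
4P: (1, 3) + (6, 1). λ = (1 - 3)/(6 - 1) ≡ 5/5 mod 7. 5⁻¹ ≡ 3 (mod 7), so λ ≡ 1.
  x = λ² - 1 - 6 = 1 - 7 ≡ 1; y = λ·(1 - 1) - 3 ≡ 4. → (1, 4)
5P: (1, 4) + (6, 1). λ = (1 - 4)/(6 - 1) ≡ 4/5 mod 7. 5⁻¹ ≡ 3 (mod 7), so λ ≡ 5.
  x = λ² - 1 - 6 = 25 - 7 ≡ 4; y = λ·(1 - 4) - 4 ≡ 2. → (4, 2)
6P: (4, 2) + (6, 1). λ = (1 - 2)/(6 - 4) ≡ 6/2 mod 7. 2⁻¹ ≡ 4 (mod 7) since 2·4 = 8 ≡ 1, so λ ≡ 3.
  x = λ² - 4 - 6 = 9 - 10 ≡ 6; y = λ·(4 - 6) - 2 ≡ 6. → (6, 6)
7P: (6, 6) + (6, 1): same x and y₁ ≡ -y₂, so the sum is O.
8P: O + (6, 1) = (6, 1) (identity).
9P: tangent at (6, 1): λ = (3·6² + 3)/(2·1) ≡ 6/2. 2⁻¹ ≡ 4 (mod 7), so λ ≡ 6·4 ≡ 3.
  x = λ² - 6 - 6 = 9 - 12 ≡ 4; y = λ·(6 - 4) - 1 ≡ 5. → (4, 5)

(4, 5)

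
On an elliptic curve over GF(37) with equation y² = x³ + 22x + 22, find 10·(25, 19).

(32, 3)

Write G = (25, 19).
Repeated addition: build up to 10G.
2G: tangent at (25, 19): λ = (3·25² + 22)/(2·19) ≡ 10/1. 1⁻¹ ≡ 1 (mod 37), so λ ≡ 10·1 ≡ 10.
  x = λ² - 25 - 25 = 100 - 50 ≡ 13; y = λ·(25 - 13) - 19 ≡ 27. → (13, 27)
3G: (13, 27) + (25, 19). λ = (19 - 27)/(25 - 13) ≡ 29/12 mod 37. 12⁻¹ ≡ 34 (mod 37), so λ ≡ 24.
  x = λ² - 13 - 25 = 576 - 38 ≡ 20; y = λ·(13 - 20) - 27 ≡ 27. → (20, 27)
4G: (20, 27) + (25, 19). λ = (19 - 27)/(25 - 20) ≡ 29/5 mod 37. 5⁻¹ ≡ 15 (mod 37) since 5·15 = 75 ≡ 1, so λ ≡ 28.
  x = λ² - 20 - 25 = 784 - 45 ≡ 36; y = λ·(20 - 36) - 27 ≡ 6. → (36, 6)
5G: (36, 6) + (25, 19). λ = (19 - 6)/(25 - 36) ≡ 13/26 mod 37. 26⁻¹ ≡ 10 (mod 37), so λ ≡ 19.
  x = λ² - 36 - 25 = 361 - 61 ≡ 4; y = λ·(36 - 4) - 6 ≡ 10. → (4, 10)
6G: (4, 10) + (25, 19). λ = (19 - 10)/(25 - 4) ≡ 9/21 mod 37. 21⁻¹ ≡ 30 (mod 37) since 21·30 = 630 ≡ 1, so λ ≡ 11.
  x = λ² - 4 - 25 = 121 - 29 ≡ 18; y = λ·(4 - 18) - 10 ≡ 21. → (18, 21)
7G: (18, 21) + (25, 19). λ = (19 - 21)/(25 - 18) ≡ 35/7 mod 37. 7⁻¹ ≡ 16 (mod 37), so λ ≡ 5.
  x = λ² - 18 - 25 = 25 - 43 ≡ 19; y = λ·(18 - 19) - 21 ≡ 11. → (19, 11)
8G: (19, 11) + (25, 19). λ = (19 - 11)/(25 - 19) ≡ 8/6 mod 37. 6⁻¹ ≡ 31 (mod 37), so λ ≡ 26.
  x = λ² - 19 - 25 = 676 - 44 ≡ 3; y = λ·(19 - 3) - 11 ≡ 35. → (3, 35)
9G: (3, 35) + (25, 19). λ = (19 - 35)/(25 - 3) ≡ 21/22 mod 37. 22⁻¹ ≡ 32 (mod 37) since 22·32 = 704 ≡ 1, so λ ≡ 6.
  x = λ² - 3 - 25 = 36 - 28 ≡ 8; y = λ·(3 - 8) - 35 ≡ 9. → (8, 9)
10G: (8, 9) + (25, 19). λ = (19 - 9)/(25 - 8) ≡ 10/17 mod 37. 17⁻¹ ≡ 24 (mod 37), so λ ≡ 18.
  x = λ² - 8 - 25 = 324 - 33 ≡ 32; y = λ·(8 - 32) - 9 ≡ 3. → (32, 3)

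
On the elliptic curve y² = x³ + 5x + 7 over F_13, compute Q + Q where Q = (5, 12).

(4, 0)

tangent at (5, 12): λ = (3·5² + 5)/(2·12) ≡ 2/11. 11⁻¹ ≡ 6 (mod 13), so λ ≡ 2·6 ≡ 12.
  x = λ² - 5 - 5 = 144 - 10 ≡ 4; y = λ·(5 - 4) - 12 ≡ 0. → (4, 0)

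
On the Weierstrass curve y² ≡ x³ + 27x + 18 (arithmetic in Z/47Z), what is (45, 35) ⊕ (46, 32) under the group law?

(12, 7)

(45, 35) + (46, 32). λ = (32 - 35)/(46 - 45) ≡ 44/1 mod 47. 1⁻¹ ≡ 1 (mod 47), so λ ≡ 44.
  x = λ² - 45 - 46 = 1936 - 91 ≡ 12; y = λ·(45 - 12) - 35 ≡ 7. → (12, 7)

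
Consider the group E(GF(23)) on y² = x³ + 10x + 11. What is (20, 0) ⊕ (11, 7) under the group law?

(20, 0) + (11, 7). λ = (7 - 0)/(11 - 20) ≡ 7/14 mod 23. 14⁻¹ ≡ 5 (mod 23), so λ ≡ 12.
  x = λ² - 20 - 11 = 144 - 31 ≡ 21; y = λ·(20 - 21) - 0 ≡ 11. → (21, 11)

(21, 11)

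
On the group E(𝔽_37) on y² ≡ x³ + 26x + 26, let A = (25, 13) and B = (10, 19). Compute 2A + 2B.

(35, 22)

First 2A:
Repeated addition: build up to 2A.
2A: tangent at (25, 13): λ = (3·25² + 26)/(2·13) ≡ 14/26. 26⁻¹ ≡ 10 (mod 37), so λ ≡ 14·10 ≡ 29.
  x = λ² - 25 - 25 = 841 - 50 ≡ 14; y = λ·(25 - 14) - 13 ≡ 10. → (14, 10)
2A = (14, 10).
Next 2B:
Repeated addition: build up to 2B.
2B: tangent at (10, 19): λ = (3·10² + 26)/(2·19) ≡ 30/1. 1⁻¹ ≡ 1 (mod 37) since 1·1 = 1 ≡ 1, so λ ≡ 30·1 ≡ 30.
  x = λ² - 10 - 10 = 900 - 20 ≡ 29; y = λ·(10 - 29) - 19 ≡ 3. → (29, 3)
2B = (29, 3).
Finally 2A + 2B:
(14, 10) + (29, 3). λ = (3 - 10)/(29 - 14) ≡ 30/15 mod 37. 15⁻¹ ≡ 5 (mod 37), so λ ≡ 2.
  x = λ² - 14 - 29 = 4 - 43 ≡ 35; y = λ·(14 - 35) - 10 ≡ 22. → (35, 22)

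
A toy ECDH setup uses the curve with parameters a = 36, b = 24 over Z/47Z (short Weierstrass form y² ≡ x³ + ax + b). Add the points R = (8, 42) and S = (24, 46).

(8, 42) + (24, 46). λ = (46 - 42)/(24 - 8) ≡ 4/16 mod 47. 16⁻¹ ≡ 3 (mod 47) since 16·3 = 48 ≡ 1, so λ ≡ 12.
  x = λ² - 8 - 24 = 144 - 32 ≡ 18; y = λ·(8 - 18) - 42 ≡ 26. → (18, 26)

(18, 26)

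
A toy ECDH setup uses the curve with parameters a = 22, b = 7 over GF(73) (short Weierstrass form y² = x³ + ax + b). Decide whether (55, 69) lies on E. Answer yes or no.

no

y² = 69² ≡ 16; x³ + 22x + 7 = 167592 ≡ 57 (mod 73). 16 ≠ 57.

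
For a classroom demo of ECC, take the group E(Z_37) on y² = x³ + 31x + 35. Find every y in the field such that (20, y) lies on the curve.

16, 21

x³ + 31x + 35 = 8655 ≡ 34 (mod 37).
Square roots of 34 mod 37: 16 and 21 (since 16² = 256 ≡ 34).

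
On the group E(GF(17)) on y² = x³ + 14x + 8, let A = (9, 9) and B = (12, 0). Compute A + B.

(5, 13)

(9, 9) + (12, 0). λ = (0 - 9)/(12 - 9) ≡ 8/3 mod 17. 3⁻¹ ≡ 6 (mod 17) since 3·6 = 18 ≡ 1, so λ ≡ 14.
  x = λ² - 9 - 12 = 196 - 21 ≡ 5; y = λ·(9 - 5) - 9 ≡ 13. → (5, 13)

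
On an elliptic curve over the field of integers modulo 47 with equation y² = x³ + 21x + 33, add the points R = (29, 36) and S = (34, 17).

(21, 37)

(29, 36) + (34, 17). λ = (17 - 36)/(34 - 29) ≡ 28/5 mod 47. 5⁻¹ ≡ 19 (mod 47), so λ ≡ 15.
  x = λ² - 29 - 34 = 225 - 63 ≡ 21; y = λ·(29 - 21) - 36 ≡ 37. → (21, 37)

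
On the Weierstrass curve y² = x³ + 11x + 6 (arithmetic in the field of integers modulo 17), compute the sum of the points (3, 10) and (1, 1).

(3, 10) + (1, 1). λ = (1 - 10)/(1 - 3) ≡ 8/15 mod 17. 15⁻¹ ≡ 8 (mod 17), so λ ≡ 13.
  x = λ² - 3 - 1 = 169 - 4 ≡ 12; y = λ·(3 - 12) - 10 ≡ 9. → (12, 9)

(12, 9)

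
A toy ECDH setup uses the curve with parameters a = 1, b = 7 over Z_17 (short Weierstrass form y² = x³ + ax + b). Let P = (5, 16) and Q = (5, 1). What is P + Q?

The two points share x = 5 and their y-coordinates satisfy 16 + 1 ≡ 0 (mod 17), so they are inverses. Their sum is O.

O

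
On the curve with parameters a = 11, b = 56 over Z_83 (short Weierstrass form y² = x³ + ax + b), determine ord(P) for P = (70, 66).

3

2P: tangent at (70, 66): λ = (3·70² + 11)/(2·66) ≡ 20/49. 49⁻¹ ≡ 61 (mod 83) since 49·61 = 2989 ≡ 1, so λ ≡ 20·61 ≡ 58.
  x = λ² - 70 - 70 = 3364 - 140 ≡ 70; y = λ·(70 - 70) - 66 ≡ 17. → (70, 17)
3P: (70, 17) + (70, 66): same x and y₁ ≡ -y₂, so the sum is the point at infinity.
3P = the point at infinity, so the order is 3.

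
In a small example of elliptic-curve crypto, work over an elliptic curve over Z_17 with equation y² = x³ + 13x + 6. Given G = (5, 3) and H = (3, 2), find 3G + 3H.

(11, 1)

First 3G:
Repeated addition: build up to 3G.
2G: tangent at (5, 3): λ = (3·5² + 13)/(2·3) ≡ 3/6. 6⁻¹ ≡ 3 (mod 17) since 6·3 = 18 ≡ 1, so λ ≡ 3·3 ≡ 9.
  x = λ² - 5 - 5 = 81 - 10 ≡ 3; y = λ·(5 - 3) - 3 ≡ 15. → (3, 15)
3G: (3, 15) + (5, 3). λ = (3 - 15)/(5 - 3) ≡ 5/2 mod 17. 2⁻¹ ≡ 9 (mod 17), so λ ≡ 11.
  x = λ² - 3 - 5 = 121 - 8 ≡ 11; y = λ·(3 - 11) - 15 ≡ 16. → (11, 16)
3G = (11, 16).
Next 3H:
Repeated addition: build up to 3H.
2H: tangent at (3, 2): λ = (3·3² + 13)/(2·2) ≡ 6/4. 4⁻¹ ≡ 13 (mod 17), so λ ≡ 6·13 ≡ 10.
  x = λ² - 3 - 3 = 100 - 6 ≡ 9; y = λ·(3 - 9) - 2 ≡ 6. → (9, 6)
3H: (9, 6) + (3, 2). λ = (2 - 6)/(3 - 9) ≡ 13/11 mod 17. 11⁻¹ ≡ 14 (mod 17), so λ ≡ 12.
  x = λ² - 9 - 3 = 144 - 12 ≡ 13; y = λ·(9 - 13) - 6 ≡ 14. → (13, 14)
3H = (13, 14).
Finally 3G + 3H:
(11, 16) + (13, 14). λ = (14 - 16)/(13 - 11) ≡ 15/2 mod 17. 2⁻¹ ≡ 9 (mod 17) since 2·9 = 18 ≡ 1, so λ ≡ 16.
  x = λ² - 11 - 13 = 256 - 24 ≡ 11; y = λ·(11 - 11) - 16 ≡ 1. → (11, 1)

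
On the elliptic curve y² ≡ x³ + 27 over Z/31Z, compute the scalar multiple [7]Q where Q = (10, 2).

(18, 0)

Double-and-add on 7 = (111)₂. Start with Q = (10, 2) for the leading 1-bit.
double: tangent at (10, 2): λ = (3·10² + 0)/(2·2) ≡ 21/4. 4⁻¹ ≡ 8 (mod 31), so λ ≡ 21·8 ≡ 13.
  x = λ² - 10 - 10 = 169 - 20 ≡ 25; y = λ·(10 - 25) - 2 ≡ 20. → (25, 20)
add Q: (25, 20) + (10, 2). λ = (2 - 20)/(10 - 25) ≡ 13/16 mod 31. 16⁻¹ ≡ 2 (mod 31) since 16·2 = 32 ≡ 1, so λ ≡ 26.
  x = λ² - 25 - 10 = 676 - 35 ≡ 21; y = λ·(25 - 21) - 20 ≡ 22. → (21, 22)
double: tangent at (21, 22): λ = (3·21² + 0)/(2·22) ≡ 21/13. 13⁻¹ ≡ 12 (mod 31), so λ ≡ 21·12 ≡ 4.
  x = λ² - 21 - 21 = 16 - 42 ≡ 5; y = λ·(21 - 5) - 22 ≡ 11. → (5, 11)
add Q: (5, 11) + (10, 2). λ = (2 - 11)/(10 - 5) ≡ 22/5 mod 31. 5⁻¹ ≡ 25 (mod 31), so λ ≡ 23.
  x = λ² - 5 - 10 = 529 - 15 ≡ 18; y = λ·(5 - 18) - 11 ≡ 0. → (18, 0)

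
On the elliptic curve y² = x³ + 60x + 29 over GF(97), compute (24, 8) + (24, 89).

O

The two points share x = 24 and their y-coordinates satisfy 8 + 89 ≡ 0 (mod 97), so they are inverses. Their sum is O.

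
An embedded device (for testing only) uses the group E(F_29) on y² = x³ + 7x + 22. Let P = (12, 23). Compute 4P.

(18, 21)

Double-and-add on 4 = (100)₂. Start with P = (12, 23) for the leading 1-bit.
double: tangent at (12, 23): λ = (3·12² + 7)/(2·23) ≡ 4/17. 17⁻¹ ≡ 12 (mod 29) since 17·12 = 204 ≡ 1, so λ ≡ 4·12 ≡ 19.
  x = λ² - 12 - 12 = 361 - 24 ≡ 18; y = λ·(12 - 18) - 23 ≡ 8. → (18, 8)
double: tangent at (18, 8): λ = (3·18² + 7)/(2·8) ≡ 22/16. 16⁻¹ ≡ 20 (mod 29) since 16·20 = 320 ≡ 1, so λ ≡ 22·20 ≡ 5.
  x = λ² - 18 - 18 = 25 - 36 ≡ 18; y = λ·(18 - 18) - 8 ≡ 21. → (18, 21)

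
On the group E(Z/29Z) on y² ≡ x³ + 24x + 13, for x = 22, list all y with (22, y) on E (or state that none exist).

13, 16

x³ + 24x + 13 = 11189 ≡ 24 (mod 29).
Square roots of 24 mod 29: 13 and 16 (since 13² = 169 ≡ 24).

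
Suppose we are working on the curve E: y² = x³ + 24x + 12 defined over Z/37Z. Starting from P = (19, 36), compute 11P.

(14, 24)

Double-and-add on 11 = (1011)₂. Start with P = (19, 36) for the leading 1-bit.
double: tangent at (19, 36): λ = (3·19² + 24)/(2·36) ≡ 34/35. 35⁻¹ ≡ 18 (mod 37) since 35·18 = 630 ≡ 1, so λ ≡ 34·18 ≡ 20.
  x = λ² - 19 - 19 = 400 - 38 ≡ 29; y = λ·(19 - 29) - 36 ≡ 23. → (29, 23)
double: tangent at (29, 23): λ = (3·29² + 24)/(2·23) ≡ 31/9. 9⁻¹ ≡ 33 (mod 37) since 9·33 = 297 ≡ 1, so λ ≡ 31·33 ≡ 24.
  x = λ² - 29 - 29 = 576 - 58 ≡ 0; y = λ·(29 - 0) - 23 ≡ 7. → (0, 7)
add P: (0, 7) + (19, 36). λ = (36 - 7)/(19 - 0) ≡ 29/19 mod 37. 19⁻¹ ≡ 2 (mod 37), so λ ≡ 21.
  x = λ² - 0 - 19 = 441 - 19 ≡ 15; y = λ·(0 - 15) - 7 ≡ 11. → (15, 11)
double: tangent at (15, 11): λ = (3·15² + 24)/(2·11) ≡ 33/22. 22⁻¹ ≡ 32 (mod 37) since 22·32 = 704 ≡ 1, so λ ≡ 33·32 ≡ 20.
  x = λ² - 15 - 15 = 400 - 30 ≡ 0; y = λ·(15 - 0) - 11 ≡ 30. → (0, 30)
add P: (0, 30) + (19, 36). λ = (36 - 30)/(19 - 0) ≡ 6/19 mod 37. 19⁻¹ ≡ 2 (mod 37), so λ ≡ 12.
  x = λ² - 0 - 19 = 144 - 19 ≡ 14; y = λ·(0 - 14) - 30 ≡ 24. → (14, 24)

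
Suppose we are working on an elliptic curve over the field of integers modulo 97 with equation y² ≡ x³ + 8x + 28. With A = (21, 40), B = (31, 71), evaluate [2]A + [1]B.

First 2A:
Repeated addition: build up to 2A.
2A: tangent at (21, 40): λ = (3·21² + 8)/(2·40) ≡ 70/80. 80⁻¹ ≡ 57 (mod 97) since 80·57 = 4560 ≡ 1, so λ ≡ 70·57 ≡ 13.
  x = λ² - 21 - 21 = 169 - 42 ≡ 30; y = λ·(21 - 30) - 40 ≡ 37. → (30, 37)
2A = (30, 37).
Finally 2A + B:
(30, 37) + (31, 71). λ = (71 - 37)/(31 - 30) ≡ 34/1 mod 97. 1⁻¹ ≡ 1 (mod 97) since 1·1 = 1 ≡ 1, so λ ≡ 34.
  x = λ² - 30 - 31 = 1156 - 61 ≡ 28; y = λ·(30 - 28) - 37 ≡ 31. → (28, 31)

(28, 31)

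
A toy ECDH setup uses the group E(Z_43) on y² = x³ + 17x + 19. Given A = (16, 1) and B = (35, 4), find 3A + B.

First 3A:
Repeated addition: build up to 3A.
2A: tangent at (16, 1): λ = (3·16² + 17)/(2·1) ≡ 11/2. 2⁻¹ ≡ 22 (mod 43), so λ ≡ 11·22 ≡ 27.
  x = λ² - 16 - 16 = 729 - 32 ≡ 9; y = λ·(16 - 9) - 1 ≡ 16. → (9, 16)
3A: (9, 16) + (16, 1). λ = (1 - 16)/(16 - 9) ≡ 28/7 mod 43. 7⁻¹ ≡ 37 (mod 43) since 7·37 = 259 ≡ 1, so λ ≡ 4.
  x = λ² - 9 - 16 = 16 - 25 ≡ 34; y = λ·(9 - 34) - 16 ≡ 13. → (34, 13)
3A = (34, 13).
Finally 3A + B:
(34, 13) + (35, 4). λ = (4 - 13)/(35 - 34) ≡ 34/1 mod 43. 1⁻¹ ≡ 1 (mod 43), so λ ≡ 34.
  x = λ² - 34 - 35 = 1156 - 69 ≡ 12; y = λ·(34 - 12) - 13 ≡ 4. → (12, 4)

(12, 4)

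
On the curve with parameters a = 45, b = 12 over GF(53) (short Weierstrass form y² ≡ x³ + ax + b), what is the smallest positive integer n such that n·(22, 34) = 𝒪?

3

2P: tangent at (22, 34): λ = (3·22² + 45)/(2·34) ≡ 13/15. 15⁻¹ ≡ 46 (mod 53) since 15·46 = 690 ≡ 1, so λ ≡ 13·46 ≡ 15.
  x = λ² - 22 - 22 = 225 - 44 ≡ 22; y = λ·(22 - 22) - 34 ≡ 19. → (22, 19)
3P: (22, 19) + (22, 34): same x and y₁ ≡ -y₂, so the sum is 𝒪.
3P = 𝒪, so the order is 3.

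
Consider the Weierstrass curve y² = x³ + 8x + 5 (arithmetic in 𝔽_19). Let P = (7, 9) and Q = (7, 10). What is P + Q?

The two points share x = 7 and their y-coordinates satisfy 9 + 10 ≡ 0 (mod 19), so they are inverses. Their sum is 𝒪.

O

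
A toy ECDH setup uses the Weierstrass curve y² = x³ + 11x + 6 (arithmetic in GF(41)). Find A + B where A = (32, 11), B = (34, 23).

(11, 33)

(32, 11) + (34, 23). λ = (23 - 11)/(34 - 32) ≡ 12/2 mod 41. 2⁻¹ ≡ 21 (mod 41), so λ ≡ 6.
  x = λ² - 32 - 34 = 36 - 66 ≡ 11; y = λ·(32 - 11) - 11 ≡ 33. → (11, 33)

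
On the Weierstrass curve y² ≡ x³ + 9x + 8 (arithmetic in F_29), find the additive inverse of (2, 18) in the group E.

-(2, 18) = (2, -18 mod 29) = (2, 11).

(2, 11)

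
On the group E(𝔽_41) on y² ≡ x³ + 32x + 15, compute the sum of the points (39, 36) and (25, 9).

(19, 26)

(39, 36) + (25, 9). λ = (9 - 36)/(25 - 39) ≡ 14/27 mod 41. 27⁻¹ ≡ 38 (mod 41), so λ ≡ 40.
  x = λ² - 39 - 25 = 1600 - 64 ≡ 19; y = λ·(39 - 19) - 36 ≡ 26. → (19, 26)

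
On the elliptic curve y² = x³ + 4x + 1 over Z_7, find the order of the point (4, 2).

2P: tangent at (4, 2): λ = (3·4² + 4)/(2·2) ≡ 3/4. 4⁻¹ ≡ 2 (mod 7), so λ ≡ 3·2 ≡ 6.
  x = λ² - 4 - 4 = 36 - 8 ≡ 0; y = λ·(4 - 0) - 2 ≡ 1. → (0, 1)
3P: (0, 1) + (4, 2). λ = (2 - 1)/(4 - 0) ≡ 1/4 mod 7. 4⁻¹ ≡ 2 (mod 7) since 4·2 = 8 ≡ 1, so λ ≡ 2.
  x = λ² - 0 - 4 = 4 - 4 ≡ 0; y = λ·(0 - 0) - 1 ≡ 6. → (0, 6)
4P: (0, 6) + (4, 2). λ = (2 - 6)/(4 - 0) ≡ 3/4 mod 7. 4⁻¹ ≡ 2 (mod 7), so λ ≡ 6.
  x = λ² - 0 - 4 = 36 - 4 ≡ 4; y = λ·(0 - 4) - 6 ≡ 5. → (4, 5)
5P: (4, 5) + (4, 2): same x and y₁ ≡ -y₂, so the sum is O.
5P = O, so the order is 5.

5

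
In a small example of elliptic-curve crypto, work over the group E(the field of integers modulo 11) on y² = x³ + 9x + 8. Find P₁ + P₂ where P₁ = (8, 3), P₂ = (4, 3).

(8, 3) + (4, 3). λ = (3 - 3)/(4 - 8) ≡ 0/7 mod 11. 7⁻¹ ≡ 8 (mod 11), so λ ≡ 0.
  x = λ² - 8 - 4 = 0 - 12 ≡ 10; y = λ·(8 - 10) - 3 ≡ 8. → (10, 8)

(10, 8)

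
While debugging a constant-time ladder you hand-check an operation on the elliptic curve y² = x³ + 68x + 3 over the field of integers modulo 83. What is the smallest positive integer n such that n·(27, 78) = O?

2P: tangent at (27, 78): λ = (3·27² + 68)/(2·78) ≡ 14/73. 73⁻¹ ≡ 58 (mod 83), so λ ≡ 14·58 ≡ 65.
  x = λ² - 27 - 27 = 4225 - 54 ≡ 21; y = λ·(27 - 21) - 78 ≡ 63. → (21, 63)
3P: (21, 63) + (27, 78). λ = (78 - 63)/(27 - 21) ≡ 15/6 mod 83. 6⁻¹ ≡ 14 (mod 83), so λ ≡ 44.
  x = λ² - 21 - 27 = 1936 - 48 ≡ 62; y = λ·(21 - 62) - 63 ≡ 42. → (62, 42)
4P: (62, 42) + (27, 78). λ = (78 - 42)/(27 - 62) ≡ 36/48 mod 83. 48⁻¹ ≡ 64 (mod 83), so λ ≡ 63.
  x = λ² - 62 - 27 = 3969 - 89 ≡ 62; y = λ·(62 - 62) - 42 ≡ 41. → (62, 41)
5P: (62, 41) + (27, 78). λ = (78 - 41)/(27 - 62) ≡ 37/48 mod 83. 48⁻¹ ≡ 64 (mod 83), so λ ≡ 44.
  x = λ² - 62 - 27 = 1936 - 89 ≡ 21; y = λ·(62 - 21) - 41 ≡ 20. → (21, 20)
6P: (21, 20) + (27, 78). λ = (78 - 20)/(27 - 21) ≡ 58/6 mod 83. 6⁻¹ ≡ 14 (mod 83), so λ ≡ 65.
  x = λ² - 21 - 27 = 4225 - 48 ≡ 27; y = λ·(21 - 27) - 20 ≡ 5. → (27, 5)
7P: (27, 5) + (27, 78): same x and y₁ ≡ -y₂, so the sum is O.
7P = O, so the order is 7.

7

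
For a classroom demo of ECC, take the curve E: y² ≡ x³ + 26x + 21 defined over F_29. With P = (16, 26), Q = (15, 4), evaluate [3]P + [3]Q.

First 3P:
Repeated addition: build up to 3P.
2P: tangent at (16, 26): λ = (3·16² + 26)/(2·26) ≡ 11/23. 23⁻¹ ≡ 24 (mod 29), so λ ≡ 11·24 ≡ 3.
  x = λ² - 16 - 16 = 9 - 32 ≡ 6; y = λ·(16 - 6) - 26 ≡ 4. → (6, 4)
3P: (6, 4) + (16, 26). λ = (26 - 4)/(16 - 6) ≡ 22/10 mod 29. 10⁻¹ ≡ 3 (mod 29), so λ ≡ 8.
  x = λ² - 6 - 16 = 64 - 22 ≡ 13; y = λ·(6 - 13) - 4 ≡ 27. → (13, 27)
3P = (13, 27).
Next 3Q:
Repeated addition: build up to 3Q.
2Q: tangent at (15, 4): λ = (3·15² + 26)/(2·4) ≡ 5/8. 8⁻¹ ≡ 11 (mod 29), so λ ≡ 5·11 ≡ 26.
  x = λ² - 15 - 15 = 676 - 30 ≡ 8; y = λ·(15 - 8) - 4 ≡ 4. → (8, 4)
3Q: (8, 4) + (15, 4). λ = (4 - 4)/(15 - 8) ≡ 0/7 mod 29. 7⁻¹ ≡ 25 (mod 29), so λ ≡ 0.
  x = λ² - 8 - 15 = 0 - 23 ≡ 6; y = λ·(8 - 6) - 4 ≡ 25. → (6, 25)
3Q = (6, 25).
Finally 3P + 3Q:
(13, 27) + (6, 25). λ = (25 - 27)/(6 - 13) ≡ 27/22 mod 29. 22⁻¹ ≡ 4 (mod 29) since 22·4 = 88 ≡ 1, so λ ≡ 21.
  x = λ² - 13 - 6 = 441 - 19 ≡ 16; y = λ·(13 - 16) - 27 ≡ 26. → (16, 26)

(16, 26)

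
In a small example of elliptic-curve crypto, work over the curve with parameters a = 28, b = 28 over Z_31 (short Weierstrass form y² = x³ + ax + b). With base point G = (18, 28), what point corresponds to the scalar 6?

(28, 17)

Double-and-add on 6 = (110)₂. Start with G = (18, 28) for the leading 1-bit.
double: tangent at (18, 28): λ = (3·18² + 28)/(2·28) ≡ 8/25. 25⁻¹ ≡ 5 (mod 31), so λ ≡ 8·5 ≡ 9.
  x = λ² - 18 - 18 = 81 - 36 ≡ 14; y = λ·(18 - 14) - 28 ≡ 8. → (14, 8)
add G: (14, 8) + (18, 28). λ = (28 - 8)/(18 - 14) ≡ 20/4 mod 31. 4⁻¹ ≡ 8 (mod 31) since 4·8 = 32 ≡ 1, so λ ≡ 5.
  x = λ² - 14 - 18 = 25 - 32 ≡ 24; y = λ·(14 - 24) - 8 ≡ 4. → (24, 4)
double: tangent at (24, 4): λ = (3·24² + 28)/(2·4) ≡ 20/8. 8⁻¹ ≡ 4 (mod 31), so λ ≡ 20·4 ≡ 18.
  x = λ² - 24 - 24 = 324 - 48 ≡ 28; y = λ·(24 - 28) - 4 ≡ 17. → (28, 17)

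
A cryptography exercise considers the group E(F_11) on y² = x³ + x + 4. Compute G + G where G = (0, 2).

tangent at (0, 2): λ = (3·0² + 1)/(2·2) ≡ 1/4. 4⁻¹ ≡ 3 (mod 11), so λ ≡ 1·3 ≡ 3.
  x = λ² - 0 - 0 = 9 - 0 ≡ 9; y = λ·(0 - 9) - 2 ≡ 4. → (9, 4)

(9, 4)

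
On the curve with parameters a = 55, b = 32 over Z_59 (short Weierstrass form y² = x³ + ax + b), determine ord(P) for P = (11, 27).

2P: tangent at (11, 27): λ = (3·11² + 55)/(2·27) ≡ 5/54. 54⁻¹ ≡ 47 (mod 59), so λ ≡ 5·47 ≡ 58.
  x = λ² - 11 - 11 = 3364 - 22 ≡ 38; y = λ·(11 - 38) - 27 ≡ 0. → (38, 0)
3P: (38, 0) + (11, 27). λ = (27 - 0)/(11 - 38) ≡ 27/32 mod 59. 32⁻¹ ≡ 24 (mod 59) since 32·24 = 768 ≡ 1, so λ ≡ 58.
  x = λ² - 38 - 11 = 3364 - 49 ≡ 11; y = λ·(38 - 11) - 0 ≡ 32. → (11, 32)
4P: (11, 32) + (11, 27): same x and y₁ ≡ -y₂, so the sum is the point at infinity.
4P = the point at infinity, so the order is 4.

4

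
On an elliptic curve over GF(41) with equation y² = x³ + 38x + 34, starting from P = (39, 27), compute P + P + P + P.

(37, 8)

Double-and-add on 4 = (100)₂. Start with P = (39, 27) for the leading 1-bit.
double: tangent at (39, 27): λ = (3·39² + 38)/(2·27) ≡ 9/13. 13⁻¹ ≡ 19 (mod 41) since 13·19 = 247 ≡ 1, so λ ≡ 9·19 ≡ 7.
  x = λ² - 39 - 39 = 49 - 78 ≡ 12; y = λ·(39 - 12) - 27 ≡ 39. → (12, 39)
double: tangent at (12, 39): λ = (3·12² + 38)/(2·39) ≡ 19/37. 37⁻¹ ≡ 10 (mod 41), so λ ≡ 19·10 ≡ 26.
  x = λ² - 12 - 12 = 676 - 24 ≡ 37; y = λ·(12 - 37) - 39 ≡ 8. → (37, 8)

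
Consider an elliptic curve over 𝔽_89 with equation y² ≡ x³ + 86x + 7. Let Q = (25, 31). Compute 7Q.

Double-and-add on 7 = (111)₂. Start with Q = (25, 31) for the leading 1-bit.
double: tangent at (25, 31): λ = (3·25² + 86)/(2·31) ≡ 3/62. 62⁻¹ ≡ 56 (mod 89), so λ ≡ 3·56 ≡ 79.
  x = λ² - 25 - 25 = 6241 - 50 ≡ 50; y = λ·(25 - 50) - 31 ≡ 41. → (50, 41)
add Q: (50, 41) + (25, 31). λ = (31 - 41)/(25 - 50) ≡ 79/64 mod 89. 64⁻¹ ≡ 32 (mod 89), so λ ≡ 36.
  x = λ² - 50 - 25 = 1296 - 75 ≡ 64; y = λ·(50 - 64) - 41 ≡ 78. → (64, 78)
double: tangent at (64, 78): λ = (3·64² + 86)/(2·78) ≡ 3/67. 67⁻¹ ≡ 4 (mod 89), so λ ≡ 3·4 ≡ 12.
  x = λ² - 64 - 64 = 144 - 128 ≡ 16; y = λ·(64 - 16) - 78 ≡ 53. → (16, 53)
add Q: (16, 53) + (25, 31). λ = (31 - 53)/(25 - 16) ≡ 67/9 mod 89. 9⁻¹ ≡ 10 (mod 89), so λ ≡ 47.
  x = λ² - 16 - 25 = 2209 - 41 ≡ 32; y = λ·(16 - 32) - 53 ≡ 85. → (32, 85)

(32, 85)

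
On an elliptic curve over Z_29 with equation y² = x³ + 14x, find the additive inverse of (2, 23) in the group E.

-(2, 23) = (2, -23 mod 29) = (2, 6).

(2, 6)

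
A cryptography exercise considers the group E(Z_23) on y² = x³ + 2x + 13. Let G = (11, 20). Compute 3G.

Repeated addition: build up to 3G.
2G: tangent at (11, 20): λ = (3·11² + 2)/(2·20) ≡ 20/17. 17⁻¹ ≡ 19 (mod 23), so λ ≡ 20·19 ≡ 12.
  x = λ² - 11 - 11 = 144 - 22 ≡ 7; y = λ·(11 - 7) - 20 ≡ 5. → (7, 5)
3G: (7, 5) + (11, 20). λ = (20 - 5)/(11 - 7) ≡ 15/4 mod 23. 4⁻¹ ≡ 6 (mod 23), so λ ≡ 21.
  x = λ² - 7 - 11 = 441 - 18 ≡ 9; y = λ·(7 - 9) - 5 ≡ 22. → (9, 22)

(9, 22)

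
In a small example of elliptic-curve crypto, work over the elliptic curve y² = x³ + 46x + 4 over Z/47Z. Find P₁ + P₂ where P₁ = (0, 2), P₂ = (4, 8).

(10, 30)

(0, 2) + (4, 8). λ = (8 - 2)/(4 - 0) ≡ 6/4 mod 47. 4⁻¹ ≡ 12 (mod 47), so λ ≡ 25.
  x = λ² - 0 - 4 = 625 - 4 ≡ 10; y = λ·(0 - 10) - 2 ≡ 30. → (10, 30)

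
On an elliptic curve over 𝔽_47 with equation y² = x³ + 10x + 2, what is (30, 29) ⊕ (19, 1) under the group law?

(30, 29) + (19, 1). λ = (1 - 29)/(19 - 30) ≡ 19/36 mod 47. 36⁻¹ ≡ 17 (mod 47) since 36·17 = 612 ≡ 1, so λ ≡ 41.
  x = λ² - 30 - 19 = 1681 - 49 ≡ 34; y = λ·(30 - 34) - 29 ≡ 42. → (34, 42)

(34, 42)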